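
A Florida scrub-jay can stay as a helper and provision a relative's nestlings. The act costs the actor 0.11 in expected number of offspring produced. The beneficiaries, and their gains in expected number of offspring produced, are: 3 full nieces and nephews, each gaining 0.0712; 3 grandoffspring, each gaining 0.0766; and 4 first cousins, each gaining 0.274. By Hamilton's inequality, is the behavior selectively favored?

Hamilton's rule: the trait is favored when the sum of r·B over every recipient exceeds the actor's cost C.
r to a full niece or nephew = 1/4 (full aunt/uncle↔niece/nephew: two paths of length 3 through the shared grandparent pair: r = 2·(1/2)^3 = 1/4).
r to a grandoffspring = 0.25 (two parent–offspring links: r = (1/2)^2 = 1/4).
r to a first cousin = 1/8 (first cousins share one grandparent pair — two paths of length 4: r = 2·(1/2)^4 = 1/8).
Summing one r·B term per recipient: 3·0.25·0.0712 + 3·0.25·0.0766 + 4·0.125·0.274 = 0.24785.
0.24785 > 0.11: the indirect benefit exceeds the cost.

Yes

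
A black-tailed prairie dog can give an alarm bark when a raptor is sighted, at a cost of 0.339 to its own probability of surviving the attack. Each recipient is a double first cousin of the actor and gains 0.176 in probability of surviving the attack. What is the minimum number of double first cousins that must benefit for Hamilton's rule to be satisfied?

r to a double first cousin = 1/4 (double first cousins share both grandparent pairs — four paths of length 4: r = 4·(1/2)^4 = 1/4).
Hamilton's rule: n·r·B > C  ⇒  n > C/(r·B) = 0.339/(0.25·0.176) = 7.705.
The smallest integer exceeding 7.705 is 8.

8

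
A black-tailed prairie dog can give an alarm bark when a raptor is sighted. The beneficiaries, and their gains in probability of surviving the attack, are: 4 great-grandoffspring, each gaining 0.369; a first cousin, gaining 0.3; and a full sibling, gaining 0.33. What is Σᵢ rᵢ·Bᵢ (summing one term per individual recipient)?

r to a great-grandoffspring = 0.125 (three parent–offspring links: r = (1/2)^3 = 1/8).
r to a first cousin = 1/8 (first cousins share one grandparent pair — two paths of length 4: r = 2·(1/2)^4 = 1/8).
r to a full sibling = 1/2 (full sibs share both parents — two paths of length 2: r = 2·(1/2)^2 = 1/2).
Summing one r·B term per recipient: 4·0.125·0.369 + 1·0.125·0.3 + 1·0.5·0.33 = 0.387.

0.387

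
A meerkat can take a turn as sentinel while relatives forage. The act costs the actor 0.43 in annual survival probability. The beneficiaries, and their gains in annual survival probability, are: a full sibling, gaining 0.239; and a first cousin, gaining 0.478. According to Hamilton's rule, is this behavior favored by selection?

No

Hamilton's rule: the trait is favored when the sum of r·B over every recipient exceeds the actor's cost C.
r to a full sibling = 0.5 (full sibs share both parents — two paths of length 2: r = 2·(1/2)^2 = 1/2).
r to a first cousin = 0.125 (first cousins share one grandparent pair — two paths of length 4: r = 2·(1/2)^4 = 1/8).
Summing one r·B term per recipient: 1·0.5·0.239 + 1·0.125·0.478 = 0.17925.
0.17925 < 0.43: the indirect benefit is less than the cost.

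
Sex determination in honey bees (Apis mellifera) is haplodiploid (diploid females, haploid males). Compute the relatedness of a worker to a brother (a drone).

Her haploid brother carries none of their father's genes and a random half of their mother's genome; that half matches the maternal half of her own genome with probability 1/2: r = 1/2 · 1/2 = 1/4.

0.25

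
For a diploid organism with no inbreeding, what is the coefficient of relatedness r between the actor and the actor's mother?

0.5

Each parent–offspring link contributes a factor of 1/2, and independent paths through distinct common ancestors add.
One parent–offspring link: r = (1/2)^1 = 1/2.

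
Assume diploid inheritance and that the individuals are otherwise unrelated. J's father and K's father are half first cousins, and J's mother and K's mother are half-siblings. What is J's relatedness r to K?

0.078125

Wright's path rule: contributions from independent ancestry routes add.
J and K are related in two ways: half second cousins through their fathers (r = 1/64) and half first cousins through their mothers (r = 1/16).
r = 1/64 + 1/16 = 0.078125.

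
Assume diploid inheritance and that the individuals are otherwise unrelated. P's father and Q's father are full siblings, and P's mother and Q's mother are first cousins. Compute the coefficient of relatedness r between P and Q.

Independent pedigree routes through distinct common ancestors add.
P and Q are related in two ways: first cousins through their fathers (r = 1/8) and second cousins through their mothers (r = 1/32).
r = 1/8 + 1/32 = 0.15625.

0.15625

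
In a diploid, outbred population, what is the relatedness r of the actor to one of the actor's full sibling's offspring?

0.25

Each parent–offspring link contributes a factor of 1/2, and independent paths through distinct common ancestors add.
Full aunt/uncle↔niece/nephew: two paths of length 3 through the shared grandparent pair: r = 2·(1/2)^3 = 1/4.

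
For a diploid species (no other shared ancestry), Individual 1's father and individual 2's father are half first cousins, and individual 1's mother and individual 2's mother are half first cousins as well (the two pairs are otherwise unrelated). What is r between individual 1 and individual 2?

Independent pedigree routes through distinct common ancestors add.
Individual 1 and individual 2 are related in two ways: half second cousins through their fathers (r = 1/64) and half second cousins through their mothers (r = 1/64).
r = 1/64 + 1/64 = 1/32 = 0.03125.

0.03125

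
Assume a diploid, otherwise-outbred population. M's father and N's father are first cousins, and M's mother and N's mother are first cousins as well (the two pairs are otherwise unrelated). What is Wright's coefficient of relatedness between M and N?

0.0625

With two independent routes of shared ancestry, r is the sum of the two contributions.
M and N are related in two ways: second cousins through their fathers (r = 1/32) and second cousins through their mothers (r = 1/32).
r = 1/32 + 1/32 = 1/16 = 0.0625.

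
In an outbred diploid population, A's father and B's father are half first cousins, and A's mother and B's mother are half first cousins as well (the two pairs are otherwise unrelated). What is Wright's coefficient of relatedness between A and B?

With two independent routes of shared ancestry, r is the sum of the two contributions.
A and B are related in two ways: half second cousins through their fathers (r = 1/64) and half second cousins through their mothers (r = 1/64).
r = 1/64 + 1/64 = 0.03125.

0.03125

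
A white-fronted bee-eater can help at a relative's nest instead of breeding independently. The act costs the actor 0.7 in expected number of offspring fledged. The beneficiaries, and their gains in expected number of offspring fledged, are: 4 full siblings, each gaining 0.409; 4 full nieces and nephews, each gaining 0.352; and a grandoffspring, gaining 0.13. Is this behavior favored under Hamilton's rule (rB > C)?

Hamilton's rule: the trait is favored when the sum of r·B over every recipient exceeds the actor's cost C.
r to a full sibling = 1/2 (full sibs share both parents — two paths of length 2: r = 2·(1/2)^2 = 1/2).
r to a full niece or nephew = 1/4 (full aunt/uncle↔niece/nephew: two paths of length 3 through the shared grandparent pair: r = 2·(1/2)^3 = 1/4).
r to a grandoffspring = 1/4 (two parent–offspring links: r = (1/2)^2 = 1/4).
Summing one r·B term per recipient: 4·0.5·0.409 + 4·0.25·0.352 + 1·0.25·0.13 = 1.2025.
1.2025 > 0.7: the indirect benefit exceeds the cost.

Yes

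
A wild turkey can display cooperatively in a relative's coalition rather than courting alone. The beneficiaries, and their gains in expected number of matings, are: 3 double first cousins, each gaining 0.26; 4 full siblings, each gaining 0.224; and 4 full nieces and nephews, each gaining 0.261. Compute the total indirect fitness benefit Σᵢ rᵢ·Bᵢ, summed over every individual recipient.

0.904

r to a double first cousin = 1/4 (double first cousins share both grandparent pairs — four paths of length 4: r = 4·(1/2)^4 = 1/4).
r to a full sibling = 0.5 (full sibs share both parents — two paths of length 2: r = 2·(1/2)^2 = 1/2).
r to a full niece or nephew = 0.25 (full aunt/uncle↔niece/nephew: two paths of length 3 through the shared grandparent pair: r = 2·(1/2)^3 = 1/4).
Summing one r·B term per recipient: 3·0.25·0.26 + 4·0.5·0.224 + 4·0.25·0.261 = 0.904.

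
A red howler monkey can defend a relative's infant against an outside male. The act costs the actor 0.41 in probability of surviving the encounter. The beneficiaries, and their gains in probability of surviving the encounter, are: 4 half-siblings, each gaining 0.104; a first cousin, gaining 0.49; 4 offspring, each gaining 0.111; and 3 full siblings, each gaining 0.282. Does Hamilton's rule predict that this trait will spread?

Hamilton's rule: the trait is favored when the sum of r·B over every recipient exceeds the actor's cost C.
r to a half-sibling = 1/4 (half-sibs share one parent — one path of length 2: r = (1/2)^2 = 1/4).
r to a first cousin = 0.125 (first cousins share one grandparent pair — two paths of length 4: r = 2·(1/2)^4 = 1/8).
r to an offspring = 0.5 (one parent–offspring link: r = (1/2)^1 = 1/2).
r to a full sibling = 0.5 (full sibs share both parents — two paths of length 2: r = 2·(1/2)^2 = 1/2).
Summing one r·B term per recipient: 4·0.25·0.104 + 1·0.125·0.49 + 4·0.5·0.111 + 3·0.5·0.282 = 0.81025.
0.81025 > 0.41: the indirect benefit exceeds the cost.

Yes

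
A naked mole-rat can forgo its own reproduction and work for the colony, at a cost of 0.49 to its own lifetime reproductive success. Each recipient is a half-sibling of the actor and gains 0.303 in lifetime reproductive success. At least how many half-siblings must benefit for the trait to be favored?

7

r to a half-sibling = 1/4 (half-sibs share one parent — one path of length 2: r = (1/2)^2 = 1/4).
Hamilton's rule: n·r·B > C  ⇒  n > C/(r·B) = 0.49/(0.25·0.303) = 6.469.
The smallest integer exceeding 6.469 is 7.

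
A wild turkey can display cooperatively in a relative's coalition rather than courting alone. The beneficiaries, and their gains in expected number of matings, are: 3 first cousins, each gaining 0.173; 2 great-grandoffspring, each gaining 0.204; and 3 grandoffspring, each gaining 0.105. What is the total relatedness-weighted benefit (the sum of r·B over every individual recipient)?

r to a first cousin = 1/8 (first cousins share one grandparent pair — two paths of length 4: r = 2·(1/2)^4 = 1/8).
r to a great-grandoffspring = 1/8 (three parent–offspring links: r = (1/2)^3 = 1/8).
r to a grandoffspring = 1/4 (two parent–offspring links: r = (1/2)^2 = 1/4).
Summing one r·B term per recipient: 3·0.125·0.173 + 2·0.125·0.204 + 3·0.25·0.105 = 0.194625.

0.194625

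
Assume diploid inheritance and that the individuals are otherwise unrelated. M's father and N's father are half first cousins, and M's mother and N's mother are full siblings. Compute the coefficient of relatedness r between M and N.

With two independent routes of shared ancestry, r is the sum of the two contributions.
M and N are related in two ways: half second cousins through their fathers (r = 1/64) and first cousins through their mothers (r = 1/8).
r = 1/64 + 1/8 = 9/64 = 0.140625.

0.140625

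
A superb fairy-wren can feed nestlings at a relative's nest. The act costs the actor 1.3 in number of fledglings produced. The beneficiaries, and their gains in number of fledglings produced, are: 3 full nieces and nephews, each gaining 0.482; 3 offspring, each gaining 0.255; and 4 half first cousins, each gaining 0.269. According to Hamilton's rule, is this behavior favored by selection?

No

Hamilton's rule: the trait is favored when the sum of r·B over every recipient exceeds the actor's cost C.
r to a full niece or nephew = 0.25 (full aunt/uncle↔niece/nephew: two paths of length 3 through the shared grandparent pair: r = 2·(1/2)^3 = 1/4).
r to an offspring = 0.5 (one parent–offspring link: r = (1/2)^1 = 1/2).
r to a half first cousin = 0.0625 (half first cousins share one grandparent — one path of length 4: r = (1/2)^4 = 1/16).
Summing one r·B term per recipient: 3·0.25·0.482 + 3·0.5·0.255 + 4·0.0625·0.269 = 0.81125.
0.81125 < 1.3: the indirect benefit is less than the cost.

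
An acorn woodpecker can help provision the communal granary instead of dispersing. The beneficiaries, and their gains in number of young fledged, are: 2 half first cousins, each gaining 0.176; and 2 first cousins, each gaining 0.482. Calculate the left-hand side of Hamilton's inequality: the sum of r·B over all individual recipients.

0.1425

r to a half first cousin = 0.0625 (half first cousins share one grandparent — one path of length 4: r = (1/2)^4 = 1/16).
r to a first cousin = 0.125 (first cousins share one grandparent pair — two paths of length 4: r = 2·(1/2)^4 = 1/8).
Summing one r·B term per recipient: 2·0.0625·0.176 + 2·0.125·0.482 = 0.1425.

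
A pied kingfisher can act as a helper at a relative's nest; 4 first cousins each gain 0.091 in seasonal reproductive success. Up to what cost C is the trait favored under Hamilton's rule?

r to a first cousin = 1/8 (first cousins share one grandparent pair — two paths of length 4: r = 2·(1/2)^4 = 1/8).
Hamilton's rule: n·r·B > C, so the trait is favored while C < n·r·B = 4·0.125·0.091 = 0.0455.

0.0455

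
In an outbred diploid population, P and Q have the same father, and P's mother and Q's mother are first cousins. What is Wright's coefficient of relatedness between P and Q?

Wright's path rule: contributions from independent ancestry routes add.
P and Q are related in two ways: half-sibs through their shared father (r = 1/4) and second cousins through their mothers (r = 1/32).
r = 1/4 + 1/32 = 9/32 = 0.28125.

0.28125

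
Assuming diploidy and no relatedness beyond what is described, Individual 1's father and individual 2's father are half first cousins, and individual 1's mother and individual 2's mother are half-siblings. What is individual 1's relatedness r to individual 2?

With two independent routes of shared ancestry, r is the sum of the two contributions.
Individual 1 and individual 2 are related in two ways: half second cousins through their fathers (r = 1/64) and half first cousins through their mothers (r = 1/16).
r = 1/64 + 1/16 = 0.078125.

0.078125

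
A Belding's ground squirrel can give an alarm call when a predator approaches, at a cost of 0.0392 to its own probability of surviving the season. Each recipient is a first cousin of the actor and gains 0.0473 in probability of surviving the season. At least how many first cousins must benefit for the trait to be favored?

r to a first cousin = 0.125 (first cousins share one grandparent pair — two paths of length 4: r = 2·(1/2)^4 = 1/8).
Hamilton's rule: n·r·B > C  ⇒  n > C/(r·B) = 0.0392/(0.125·0.0473) = 6.63.
The smallest integer exceeding 6.63 is 7.

7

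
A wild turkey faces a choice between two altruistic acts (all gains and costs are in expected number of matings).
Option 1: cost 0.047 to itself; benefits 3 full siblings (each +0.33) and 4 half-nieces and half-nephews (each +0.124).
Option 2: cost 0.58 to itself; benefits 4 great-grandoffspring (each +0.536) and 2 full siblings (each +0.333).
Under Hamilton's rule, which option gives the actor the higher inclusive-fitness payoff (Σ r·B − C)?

Option 1

Option 1: r to a full sibling = 0.5.
Option 1: r to a half-niece or half-nephew = 0.125.
Option 1: Σ r·B − C = (3·0.5·0.33 + 4·0.125·0.124) − 0.047 = 0.51.
Option 2: r to a great-grandoffspring = 0.125.
Option 2: r to a full sibling = 0.5.
Option 2: Σ r·B − C = (4·0.125·0.536 + 2·0.5·0.333) − 0.58 = 0.021.
Option 1 has the higher net inclusive-fitness payoff.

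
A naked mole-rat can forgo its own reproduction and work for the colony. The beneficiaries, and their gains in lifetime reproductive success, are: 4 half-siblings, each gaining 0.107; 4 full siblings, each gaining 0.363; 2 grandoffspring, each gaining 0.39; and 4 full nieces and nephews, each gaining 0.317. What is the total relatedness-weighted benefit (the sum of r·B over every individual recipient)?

r to a half-sibling = 1/4 (half-sibs share one parent — one path of length 2: r = (1/2)^2 = 1/4).
r to a full sibling = 0.5 (full sibs share both parents — two paths of length 2: r = 2·(1/2)^2 = 1/2).
r to a grandoffspring = 1/4 (two parent–offspring links: r = (1/2)^2 = 1/4).
r to a full niece or nephew = 1/4 (full aunt/uncle↔niece/nephew: two paths of length 3 through the shared grandparent pair: r = 2·(1/2)^3 = 1/4).
Summing one r·B term per recipient: 4·0.25·0.107 + 4·0.5·0.363 + 2·0.25·0.39 + 4·0.25·0.317 = 1.345.

1.345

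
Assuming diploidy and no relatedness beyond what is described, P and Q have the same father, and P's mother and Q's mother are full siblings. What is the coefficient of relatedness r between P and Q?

0.375

With two independent routes of shared ancestry, r is the sum of the two contributions.
P and Q are related in two ways: half-sibs through their shared father (r = 1/4) and first cousins through their mothers (r = 1/8).
r = 1/4 + 1/8 = 0.375.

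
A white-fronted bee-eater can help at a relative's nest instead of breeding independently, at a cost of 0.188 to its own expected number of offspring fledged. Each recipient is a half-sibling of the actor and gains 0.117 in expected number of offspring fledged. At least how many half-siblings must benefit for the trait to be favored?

7

r to a half-sibling = 0.25 (half-sibs share one parent — one path of length 2: r = (1/2)^2 = 1/4).
Hamilton's rule: n·r·B > C  ⇒  n > C/(r·B) = 0.188/(0.25·0.117) = 6.427.
The smallest integer exceeding 6.427 is 7.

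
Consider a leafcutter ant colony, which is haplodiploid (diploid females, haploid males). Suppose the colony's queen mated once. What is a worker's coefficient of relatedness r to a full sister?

Haplodiploid full sisters inherit their father's entire haploid genome identically (contributing 1/2) and on average half of their mother's contribution (1/2 · 1/2 = 1/4); r = 1/2 + 1/4 = 3/4.

0.75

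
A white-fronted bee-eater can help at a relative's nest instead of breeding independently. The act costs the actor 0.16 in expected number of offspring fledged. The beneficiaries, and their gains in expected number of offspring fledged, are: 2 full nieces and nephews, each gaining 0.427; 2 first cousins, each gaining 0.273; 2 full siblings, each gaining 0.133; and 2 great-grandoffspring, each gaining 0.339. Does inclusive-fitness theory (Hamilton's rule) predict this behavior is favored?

Hamilton's rule: the trait is favored when the sum of r·B over every recipient exceeds the actor's cost C.
r to a full niece or nephew = 0.25 (full aunt/uncle↔niece/nephew: two paths of length 3 through the shared grandparent pair: r = 2·(1/2)^3 = 1/4).
r to a first cousin = 0.125 (first cousins share one grandparent pair — two paths of length 4: r = 2·(1/2)^4 = 1/8).
r to a full sibling = 1/2 (full sibs share both parents — two paths of length 2: r = 2·(1/2)^2 = 1/2).
r to a great-grandoffspring = 0.125 (three parent–offspring links: r = (1/2)^3 = 1/8).
Summing one r·B term per recipient: 2·0.25·0.427 + 2·0.125·0.273 + 2·0.5·0.133 + 2·0.125·0.339 = 0.4995.
0.4995 > 0.16: the indirect benefit exceeds the cost.

Yes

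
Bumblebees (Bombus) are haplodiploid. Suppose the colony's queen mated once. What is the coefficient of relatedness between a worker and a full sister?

0.75

Haplodiploid full sisters inherit their father's entire haploid genome identically (contributing 1/2) and on average half of their mother's contribution (1/2 · 1/2 = 1/4); r = 1/2 + 1/4 = 3/4.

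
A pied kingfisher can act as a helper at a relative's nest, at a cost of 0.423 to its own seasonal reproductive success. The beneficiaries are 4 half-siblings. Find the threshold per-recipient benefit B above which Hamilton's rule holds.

r to a half-sibling = 0.25 (half-sibs share one parent — one path of length 2: r = (1/2)^2 = 1/4).
Hamilton's rule with n recipients of equal r: n·r·B > C, so B > C/(n·r) = 0.423/(4·0.25) = 0.423.

0.423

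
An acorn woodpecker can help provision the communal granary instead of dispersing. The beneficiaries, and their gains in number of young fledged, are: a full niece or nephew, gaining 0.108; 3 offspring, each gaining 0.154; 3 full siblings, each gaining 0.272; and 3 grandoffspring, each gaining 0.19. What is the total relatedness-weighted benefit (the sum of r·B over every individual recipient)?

r to a full niece or nephew = 1/4 (full aunt/uncle↔niece/nephew: two paths of length 3 through the shared grandparent pair: r = 2·(1/2)^3 = 1/4).
r to an offspring = 0.5 (one parent–offspring link: r = (1/2)^1 = 1/2).
r to a full sibling = 0.5 (full sibs share both parents — two paths of length 2: r = 2·(1/2)^2 = 1/2).
r to a grandoffspring = 0.25 (two parent–offspring links: r = (1/2)^2 = 1/4).
Summing one r·B term per recipient: 1·0.25·0.108 + 3·0.5·0.154 + 3·0.5·0.272 + 3·0.25·0.19 = 0.8085.

0.8085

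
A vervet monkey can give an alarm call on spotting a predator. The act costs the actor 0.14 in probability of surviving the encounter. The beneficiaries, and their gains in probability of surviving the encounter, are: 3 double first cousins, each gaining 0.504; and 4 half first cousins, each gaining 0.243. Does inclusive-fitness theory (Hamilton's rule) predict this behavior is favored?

Hamilton's rule: the trait is favored when the sum of r·B over every recipient exceeds the actor's cost C.
r to a double first cousin = 1/4 (double first cousins share both grandparent pairs — four paths of length 4: r = 4·(1/2)^4 = 1/4).
r to a half first cousin = 1/16 (half first cousins share one grandparent — one path of length 4: r = (1/2)^4 = 1/16).
Summing one r·B term per recipient: 3·0.25·0.504 + 4·0.0625·0.243 = 0.43875.
0.43875 > 0.14: the indirect benefit exceeds the cost.

Yes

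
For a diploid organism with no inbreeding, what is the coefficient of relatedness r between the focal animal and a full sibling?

Full sibs share both parents — two paths of length 2: r = 2·(1/2)^2 = 1/2.

0.5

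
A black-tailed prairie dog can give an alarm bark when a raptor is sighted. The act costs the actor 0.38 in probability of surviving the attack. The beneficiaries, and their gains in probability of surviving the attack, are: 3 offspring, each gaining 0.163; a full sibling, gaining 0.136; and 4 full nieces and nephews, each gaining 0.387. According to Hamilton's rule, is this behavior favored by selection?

Yes

Hamilton's rule: the trait is favored when the sum of r·B over every recipient exceeds the actor's cost C.
r to an offspring = 0.5 (one parent–offspring link: r = (1/2)^1 = 1/2).
r to a full sibling = 0.5 (full sibs share both parents — two paths of length 2: r = 2·(1/2)^2 = 1/2).
r to a full niece or nephew = 0.25 (full aunt/uncle↔niece/nephew: two paths of length 3 through the shared grandparent pair: r = 2·(1/2)^3 = 1/4).
Summing one r·B term per recipient: 3·0.5·0.163 + 1·0.5·0.136 + 4·0.25·0.387 = 0.6995.
0.6995 > 0.38: the indirect benefit exceeds the cost.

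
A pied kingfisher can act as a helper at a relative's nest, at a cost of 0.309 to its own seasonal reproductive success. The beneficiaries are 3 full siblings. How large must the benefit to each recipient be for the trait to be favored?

r to a full sibling = 0.5 (full sibs share both parents — two paths of length 2: r = 2·(1/2)^2 = 1/2).
Hamilton's rule with n recipients of equal r: n·r·B > C, so B > C/(n·r) = 0.309/(3·0.5) = 0.206.

0.206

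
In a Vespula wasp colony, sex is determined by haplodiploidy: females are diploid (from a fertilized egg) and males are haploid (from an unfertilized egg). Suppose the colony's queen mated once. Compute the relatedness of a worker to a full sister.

0.75

Haplodiploid full sisters inherit their father's entire haploid genome identically (contributing 1/2) and on average half of their mother's contribution (1/2 · 1/2 = 1/4); r = 1/2 + 1/4 = 3/4.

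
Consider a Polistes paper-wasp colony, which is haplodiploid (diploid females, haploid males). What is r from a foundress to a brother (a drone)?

0.25

Her haploid brother carries none of their father's genes and a random half of their mother's genome; that half matches the maternal half of her own genome with probability 1/2: r = 1/2 · 1/2 = 1/4.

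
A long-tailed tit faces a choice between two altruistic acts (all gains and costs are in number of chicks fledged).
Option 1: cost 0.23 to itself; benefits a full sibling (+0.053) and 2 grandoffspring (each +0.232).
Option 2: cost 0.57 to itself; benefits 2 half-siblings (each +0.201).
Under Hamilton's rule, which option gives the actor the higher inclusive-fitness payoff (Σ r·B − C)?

Option 1

Option 1: r to a full sibling = 0.5.
Option 1: r to a grandoffspring = 0.25.
Option 1: Σ r·B − C = (1·0.5·0.053 + 2·0.25·0.232) − 0.23 = -0.0875.
Option 2: r to a half-sibling = 0.25.
Option 2: Σ r·B − C = (2·0.25·0.201) − 0.57 = -0.4695.
Option 1 has the higher net inclusive-fitness payoff.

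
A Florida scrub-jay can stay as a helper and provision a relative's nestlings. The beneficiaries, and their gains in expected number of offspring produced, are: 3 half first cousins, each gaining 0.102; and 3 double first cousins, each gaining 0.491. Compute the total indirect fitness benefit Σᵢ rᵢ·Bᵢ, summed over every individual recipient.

0.387375

r to a half first cousin = 0.0625 (half first cousins share one grandparent — one path of length 4: r = (1/2)^4 = 1/16).
r to a double first cousin = 0.25 (double first cousins share both grandparent pairs — four paths of length 4: r = 4·(1/2)^4 = 1/4).
Summing one r·B term per recipient: 3·0.0625·0.102 + 3·0.25·0.491 = 0.387375.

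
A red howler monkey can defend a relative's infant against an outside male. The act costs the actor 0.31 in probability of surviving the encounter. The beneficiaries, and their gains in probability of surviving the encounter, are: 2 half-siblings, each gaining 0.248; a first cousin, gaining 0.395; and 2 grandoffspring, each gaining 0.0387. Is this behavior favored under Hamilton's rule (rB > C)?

Hamilton's rule: the trait is favored when the sum of r·B over every recipient exceeds the actor's cost C.
r to a half-sibling = 1/4 (half-sibs share one parent — one path of length 2: r = (1/2)^2 = 1/4).
r to a first cousin = 1/8 (first cousins share one grandparent pair — two paths of length 4: r = 2·(1/2)^4 = 1/8).
r to a grandoffspring = 1/4 (two parent–offspring links: r = (1/2)^2 = 1/4).
Summing one r·B term per recipient: 2·0.25·0.248 + 1·0.125·0.395 + 2·0.25·0.0387 = 0.192725.
0.192725 < 0.31: the indirect benefit is less than the cost.

No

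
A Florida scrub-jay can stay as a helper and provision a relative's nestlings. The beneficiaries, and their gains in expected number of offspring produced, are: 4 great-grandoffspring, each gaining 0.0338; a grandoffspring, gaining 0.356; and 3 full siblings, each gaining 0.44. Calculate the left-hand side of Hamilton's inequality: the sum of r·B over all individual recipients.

r to a great-grandoffspring = 0.125 (three parent–offspring links: r = (1/2)^3 = 1/8).
r to a grandoffspring = 0.25 (two parent–offspring links: r = (1/2)^2 = 1/4).
r to a full sibling = 0.5 (full sibs share both parents — two paths of length 2: r = 2·(1/2)^2 = 1/2).
Summing one r·B term per recipient: 4·0.125·0.0338 + 1·0.25·0.356 + 3·0.5·0.44 = 0.7659.

0.7659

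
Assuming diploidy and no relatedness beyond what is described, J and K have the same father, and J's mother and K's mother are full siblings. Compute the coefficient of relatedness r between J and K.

0.375

Independent pedigree routes through distinct common ancestors add.
J and K are related in two ways: half-sibs through their shared father (r = 1/4) and first cousins through their mothers (r = 1/8).
r = 1/4 + 1/8 = 0.375.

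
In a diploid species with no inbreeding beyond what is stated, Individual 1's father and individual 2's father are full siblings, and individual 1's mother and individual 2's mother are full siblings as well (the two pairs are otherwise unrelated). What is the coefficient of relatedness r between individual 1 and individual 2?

Wright's path rule: contributions from independent ancestry routes add.
Individual 1 and individual 2 are related in two ways: first cousins through their fathers (r = 1/8) and first cousins through their mothers (r = 1/8) — i.e. double first cousins.
r = 1/8 + 1/8 = 0.25.

0.25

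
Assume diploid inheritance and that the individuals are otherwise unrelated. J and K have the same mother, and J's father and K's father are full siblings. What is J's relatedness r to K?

Wright's path rule: contributions from independent ancestry routes add.
J and K are related in two ways: half-sibs through their shared mother (r = 1/4) and first cousins through their fathers (r = 1/8).
r = 1/4 + 1/8 = 0.375.

0.375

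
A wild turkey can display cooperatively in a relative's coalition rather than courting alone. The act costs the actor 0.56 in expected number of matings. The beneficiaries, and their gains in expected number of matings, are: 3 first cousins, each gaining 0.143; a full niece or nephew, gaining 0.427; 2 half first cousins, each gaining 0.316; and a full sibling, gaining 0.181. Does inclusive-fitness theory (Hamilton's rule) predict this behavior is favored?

No

Hamilton's rule: the trait is favored when the sum of r·B over every recipient exceeds the actor's cost C.
r to a first cousin = 0.125 (first cousins share one grandparent pair — two paths of length 4: r = 2·(1/2)^4 = 1/8).
r to a full niece or nephew = 1/4 (full aunt/uncle↔niece/nephew: two paths of length 3 through the shared grandparent pair: r = 2·(1/2)^3 = 1/4).
r to a half first cousin = 1/16 (half first cousins share one grandparent — one path of length 4: r = (1/2)^4 = 1/16).
r to a full sibling = 1/2 (full sibs share both parents — two paths of length 2: r = 2·(1/2)^2 = 1/2).
Summing one r·B term per recipient: 3·0.125·0.143 + 1·0.25·0.427 + 2·0.0625·0.316 + 1·0.5·0.181 = 0.290375.
0.290375 < 0.56: the indirect benefit is less than the cost.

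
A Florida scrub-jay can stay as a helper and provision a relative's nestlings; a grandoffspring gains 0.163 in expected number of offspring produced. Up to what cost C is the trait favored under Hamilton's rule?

r to a grandoffspring = 1/4 (two parent–offspring links: r = (1/2)^2 = 1/4).
Hamilton's rule: n·r·B > C, so the trait is favored while C < n·r·B = 1·0.25·0.163 = 0.04075.

0.04075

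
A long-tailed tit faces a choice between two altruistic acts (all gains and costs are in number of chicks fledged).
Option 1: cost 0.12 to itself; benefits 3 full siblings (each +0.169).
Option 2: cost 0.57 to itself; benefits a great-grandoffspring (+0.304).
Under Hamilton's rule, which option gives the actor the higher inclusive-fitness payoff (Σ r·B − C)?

Option 1

Option 1: r to a full sibling = 0.5.
Option 1: Σ r·B − C = (3·0.5·0.169) − 0.12 = 0.1335.
Option 2: r to a great-grandoffspring = 0.125.
Option 2: Σ r·B − C = (1·0.125·0.304) − 0.57 = -0.532.
Option 1 has the higher net inclusive-fitness payoff.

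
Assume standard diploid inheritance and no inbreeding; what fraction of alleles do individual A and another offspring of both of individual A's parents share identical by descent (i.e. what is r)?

Each parent–offspring link contributes a factor of 1/2, and independent paths through distinct common ancestors add.
Full sibs share both parents — two paths of length 2: r = 2·(1/2)^2 = 1/2.

0.5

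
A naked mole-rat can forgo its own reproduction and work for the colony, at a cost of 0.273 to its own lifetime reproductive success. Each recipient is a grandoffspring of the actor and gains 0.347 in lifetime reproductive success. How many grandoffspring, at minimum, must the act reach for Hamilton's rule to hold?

r to a grandoffspring = 1/4 (two parent–offspring links: r = (1/2)^2 = 1/4).
Hamilton's rule: n·r·B > C  ⇒  n > C/(r·B) = 0.273/(0.25·0.347) = 3.147.
The smallest integer exceeding 3.147 is 4.

4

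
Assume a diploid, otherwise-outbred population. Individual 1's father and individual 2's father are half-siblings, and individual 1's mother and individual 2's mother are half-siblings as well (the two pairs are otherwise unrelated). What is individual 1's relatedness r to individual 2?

0.125

Wright's path rule: contributions from independent ancestry routes add.
Individual 1 and individual 2 are related in two ways: half first cousins through their fathers (r = 1/16) and half first cousins through their mothers (r = 1/16).
r = 1/16 + 1/16 = 0.125.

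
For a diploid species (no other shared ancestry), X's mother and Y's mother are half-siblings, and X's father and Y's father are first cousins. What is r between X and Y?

0.09375

Wright's path rule: contributions from independent ancestry routes add.
X and Y are related in two ways: half first cousins through their mothers (r = 1/16) and second cousins through their fathers (r = 1/32).
r = 1/16 + 1/32 = 0.09375.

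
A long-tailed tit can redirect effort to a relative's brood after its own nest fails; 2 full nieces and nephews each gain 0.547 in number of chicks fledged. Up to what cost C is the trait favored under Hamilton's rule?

0.2735

r to a full niece or nephew = 1/4 (full aunt/uncle↔niece/nephew: two paths of length 3 through the shared grandparent pair: r = 2·(1/2)^3 = 1/4).
Hamilton's rule: n·r·B > C, so the trait is favored while C < n·r·B = 2·0.25·0.547 = 0.2735.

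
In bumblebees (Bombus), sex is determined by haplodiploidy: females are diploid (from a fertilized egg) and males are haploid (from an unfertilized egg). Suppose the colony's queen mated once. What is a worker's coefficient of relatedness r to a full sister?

0.75

Haplodiploid full sisters inherit their father's entire haploid genome identically (contributing 1/2) and on average half of their mother's contribution (1/2 · 1/2 = 1/4); r = 1/2 + 1/4 = 3/4.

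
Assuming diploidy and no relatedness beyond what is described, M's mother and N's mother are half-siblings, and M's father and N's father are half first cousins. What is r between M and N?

Independent pedigree routes through distinct common ancestors add.
M and N are related in two ways: half first cousins through their mothers (r = 1/16) and half second cousins through their fathers (r = 1/64).
r = 1/16 + 1/64 = 0.078125.

0.078125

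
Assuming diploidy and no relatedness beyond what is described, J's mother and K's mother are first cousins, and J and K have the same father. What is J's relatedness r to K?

With two independent routes of shared ancestry, r is the sum of the two contributions.
J and K are related in two ways: second cousins through their mothers (r = 1/32) and half-sibs through their shared father (r = 1/4).
r = 1/32 + 1/4 = 9/32 = 0.28125.

0.28125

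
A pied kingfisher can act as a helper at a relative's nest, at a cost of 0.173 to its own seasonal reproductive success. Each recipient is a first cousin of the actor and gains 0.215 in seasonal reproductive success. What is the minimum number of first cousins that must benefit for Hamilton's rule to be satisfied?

r to a first cousin = 1/8 (first cousins share one grandparent pair — two paths of length 4: r = 2·(1/2)^4 = 1/8).
Hamilton's rule: n·r·B > C  ⇒  n > C/(r·B) = 0.173/(0.125·0.215) = 6.437.
The smallest integer exceeding 6.437 is 7.

7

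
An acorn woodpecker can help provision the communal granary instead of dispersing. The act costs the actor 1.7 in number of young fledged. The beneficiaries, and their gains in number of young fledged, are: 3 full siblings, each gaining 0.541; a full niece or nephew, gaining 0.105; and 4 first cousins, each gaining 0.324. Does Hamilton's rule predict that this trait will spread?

No

Hamilton's rule: the trait is favored when the sum of r·B over every recipient exceeds the actor's cost C.
r to a full sibling = 1/2 (full sibs share both parents — two paths of length 2: r = 2·(1/2)^2 = 1/2).
r to a full niece or nephew = 1/4 (full aunt/uncle↔niece/nephew: two paths of length 3 through the shared grandparent pair: r = 2·(1/2)^3 = 1/4).
r to a first cousin = 1/8 (first cousins share one grandparent pair — two paths of length 4: r = 2·(1/2)^4 = 1/8).
Summing one r·B term per recipient: 3·0.5·0.541 + 1·0.25·0.105 + 4·0.125·0.324 = 0.99975.
0.99975 < 1.7: the indirect benefit is less than the cost.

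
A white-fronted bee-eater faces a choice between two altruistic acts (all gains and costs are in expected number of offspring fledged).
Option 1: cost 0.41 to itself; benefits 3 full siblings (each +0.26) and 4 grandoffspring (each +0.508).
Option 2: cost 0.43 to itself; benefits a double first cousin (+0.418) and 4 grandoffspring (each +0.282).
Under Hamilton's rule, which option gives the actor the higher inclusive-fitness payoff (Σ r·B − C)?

Option 1

Option 1: r to a full sibling = 0.5.
Option 1: r to a grandoffspring = 0.25.
Option 1: Σ r·B − C = (3·0.5·0.26 + 4·0.25·0.508) − 0.41 = 0.488.
Option 2: r to a double first cousin = 0.25.
Option 2: r to a grandoffspring = 0.25.
Option 2: Σ r·B − C = (1·0.25·0.418 + 4·0.25·0.282) − 0.43 = -0.0435.
Option 1 has the higher net inclusive-fitness payoff.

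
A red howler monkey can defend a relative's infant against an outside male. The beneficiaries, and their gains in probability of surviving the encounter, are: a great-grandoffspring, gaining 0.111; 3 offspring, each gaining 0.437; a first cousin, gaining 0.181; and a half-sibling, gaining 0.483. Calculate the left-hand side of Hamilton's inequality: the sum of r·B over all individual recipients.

r to a great-grandoffspring = 1/8 (three parent–offspring links: r = (1/2)^3 = 1/8).
r to an offspring = 0.5 (one parent–offspring link: r = (1/2)^1 = 1/2).
r to a first cousin = 0.125 (first cousins share one grandparent pair — two paths of length 4: r = 2·(1/2)^4 = 1/8).
r to a half-sibling = 1/4 (half-sibs share one parent — one path of length 2: r = (1/2)^2 = 1/4).
Summing one r·B term per recipient: 1·0.125·0.111 + 3·0.5·0.437 + 1·0.125·0.181 + 1·0.25·0.483 = 0.81275.

0.81275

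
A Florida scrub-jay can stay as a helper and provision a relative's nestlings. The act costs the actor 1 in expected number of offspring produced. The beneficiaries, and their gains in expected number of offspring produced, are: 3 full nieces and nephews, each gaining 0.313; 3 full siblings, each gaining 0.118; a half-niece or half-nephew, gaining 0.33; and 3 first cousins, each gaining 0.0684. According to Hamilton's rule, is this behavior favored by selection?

No

Hamilton's rule: the trait is favored when the sum of r·B over every recipient exceeds the actor's cost C.
r to a full niece or nephew = 1/4 (full aunt/uncle↔niece/nephew: two paths of length 3 through the shared grandparent pair: r = 2·(1/2)^3 = 1/4).
r to a full sibling = 1/2 (full sibs share both parents — two paths of length 2: r = 2·(1/2)^2 = 1/2).
r to a half-niece or half-nephew = 0.125 (half-aunt/uncle↔niece/nephew: one path of length 3: r = (1/2)^3 = 1/8).
r to a first cousin = 0.125 (first cousins share one grandparent pair — two paths of length 4: r = 2·(1/2)^4 = 1/8).
Summing one r·B term per recipient: 3·0.25·0.313 + 3·0.5·0.118 + 1·0.125·0.33 + 3·0.125·0.0684 = 0.47865.
0.47865 < 1: the indirect benefit is less than the cost.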